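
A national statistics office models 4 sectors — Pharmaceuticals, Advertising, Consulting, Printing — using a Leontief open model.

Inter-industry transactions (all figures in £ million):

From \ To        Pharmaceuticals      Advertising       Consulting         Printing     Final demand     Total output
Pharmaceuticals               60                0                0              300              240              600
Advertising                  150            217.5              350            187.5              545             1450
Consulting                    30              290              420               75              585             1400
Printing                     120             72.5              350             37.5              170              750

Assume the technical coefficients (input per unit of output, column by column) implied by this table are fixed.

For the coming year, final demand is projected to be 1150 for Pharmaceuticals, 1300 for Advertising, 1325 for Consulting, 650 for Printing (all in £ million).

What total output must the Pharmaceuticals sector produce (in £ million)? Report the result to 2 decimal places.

Technical coefficients a_ij = z_ij / X_j:
  a_11 = 60/600 = 0.10, a_21 = 150/600 = 0.25, a_31 = 30/600 = 0.05, a_41 = 120/600 = 0.20
  a_12 = 0/1450 = 0.00, a_22 = 217.5/1450 = 0.15, a_32 = 290/1450 = 0.20, a_42 = 72.5/1450 = 0.05
  a_13 = 0/1400 = 0.00, a_23 = 350/1400 = 0.25, a_33 = 420/1400 = 0.30, a_43 = 350/1400 = 0.25
  a_14 = 300/750 = 0.40, a_24 = 187.5/750 = 0.25, a_34 = 75/750 = 0.10, a_44 = 37.5/750 = 0.05
I − A =
  [   0.90     0.00     0.00    -0.40]
  [  -0.25     0.85    -0.25    -0.25]
  [  -0.05    -0.20     0.70    -0.10]
  [  -0.20    -0.05    -0.25     0.95]
Compute the cofactors C_ij = (−1)^(i+j)·(3×3 minor ij) of I−A; the adjugate is their transpose:
adj(I−A) = Cᵀ =
  [ 0.4740   0.0340   0.0900   0.2180]
  [ 0.2150   0.5150   0.2750   0.2550]
  [ 0.1155   0.1605   0.6425   0.1585]
  [ 0.1415   0.0765   0.2025   0.4905]
det(I−A) = Σ_j (I−A)_1j·C_1j = (0.90)(0.4740) + (0.00)(0.2150) + (0.00)(0.1155) + (-0.40)(0.1415) = 0.3700
(I − A)⁻¹ = adj(I−A) / det(I−A) ≈
  [   1.2811     0.0919     0.2432     0.5892]
  [   0.5811     1.3919     0.7432     0.6892]
  [   0.3122     0.4338     1.7365     0.4284]
  [   0.3824     0.2068     0.5473     1.3257]
x = (I − A)⁻¹ d = adj(I−A)·d / det(I−A), with det(I−A) = 0.3700:
  x_1 = (0.4740·1150 + 0.0340·1300 + 0.0900·1325 + 0.2180·650) / 0.3700 = 850.25 / 0.3700 ≈ 2297.97
  x_2 = (0.2150·1150 + 0.5150·1300 + 0.2750·1325 + 0.2550·650) / 0.3700 = 1446.875 / 0.3700 ≈ 3910.47
  x_3 = (0.1155·1150 + 0.1605·1300 + 0.6425·1325 + 0.1585·650) / 0.3700 = 1295.8125 / 0.3700 ≈ 3502.20
  x_4 = (0.1415·1150 + 0.0765·1300 + 0.2025·1325 + 0.4905·650) / 0.3700 = 849.3125 / 0.3700 ≈ 2295.44

x_1 = 2297.97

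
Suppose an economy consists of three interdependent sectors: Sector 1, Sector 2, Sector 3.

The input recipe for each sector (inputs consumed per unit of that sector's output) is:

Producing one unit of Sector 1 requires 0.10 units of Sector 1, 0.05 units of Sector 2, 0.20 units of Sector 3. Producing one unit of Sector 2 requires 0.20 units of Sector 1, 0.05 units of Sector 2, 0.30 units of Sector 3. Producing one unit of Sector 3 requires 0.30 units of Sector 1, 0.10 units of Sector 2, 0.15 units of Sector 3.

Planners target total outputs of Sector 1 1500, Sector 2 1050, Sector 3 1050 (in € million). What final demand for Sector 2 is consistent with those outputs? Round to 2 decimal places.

I − A =
  [   0.90    -0.20    -0.30]
  [  -0.05     0.95    -0.10]
  [  -0.20    -0.30     0.85]
d = (I − A) x:
  d_1 = (+0.90)·1500 + (-0.20)·1050 + (-0.30)·1050 = 825.00
  d_2 = (-0.05)·1500 + (+0.95)·1050 + (-0.10)·1050 = 817.50
  d_3 = (-0.20)·1500 + (-0.30)·1050 + (+0.85)·1050 = 277.50

d_2 = 817.50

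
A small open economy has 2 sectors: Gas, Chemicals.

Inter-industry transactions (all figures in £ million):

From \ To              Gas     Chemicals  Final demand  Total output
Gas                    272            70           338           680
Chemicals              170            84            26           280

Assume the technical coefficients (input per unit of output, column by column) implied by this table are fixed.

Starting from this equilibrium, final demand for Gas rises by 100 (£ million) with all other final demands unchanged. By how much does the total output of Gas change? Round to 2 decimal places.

Technical coefficients a_ij = z_ij / X_j:
  a_11 = 272/680 = 0.40, a_21 = 170/680 = 0.25
  a_12 = 70/280 = 0.25, a_22 = 84/280 = 0.30
I − A =
  [   0.60    -0.25]
  [  -0.25     0.70]
det(I−A) = (0.60)(0.70) − (-0.25)(-0.25) = 0.3575
adj(I−A) = [[0.70, 0.25], [0.25, 0.60]]
(I − A)⁻¹ = adj(I−A) / det(I−A) ≈
  [   1.9580     0.6993]
  [   0.6993     1.6783]
Δx = (I − A)⁻¹ Δd with Δd having +100 in the Gas component and 0 elsewhere.
So Δx_1 = L_11 · (+100), where L_11 = adj(I−A)_11 / det(I−A) = 0.70 / 0.3575.
Δx_1 = 0.70 × (+100) / 0.3575 = 70.00 / 0.3575 ≈ 195.80.

Δx_1 = 195.80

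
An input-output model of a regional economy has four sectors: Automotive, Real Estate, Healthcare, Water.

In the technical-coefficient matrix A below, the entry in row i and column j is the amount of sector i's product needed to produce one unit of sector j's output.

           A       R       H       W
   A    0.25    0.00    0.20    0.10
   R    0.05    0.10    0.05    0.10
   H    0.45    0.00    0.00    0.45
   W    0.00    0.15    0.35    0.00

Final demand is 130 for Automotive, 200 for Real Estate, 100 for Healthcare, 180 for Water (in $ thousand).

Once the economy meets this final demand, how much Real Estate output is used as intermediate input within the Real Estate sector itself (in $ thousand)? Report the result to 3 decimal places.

z_RR = 30.536

I − A =
  [   0.75     0.00    -0.20    -0.10]
  [  -0.05     0.90    -0.05    -0.10]
  [  -0.45     0.00     1.00    -0.45]
  [   0.00    -0.15    -0.35     1.00]
Compute the cofactors C_ij = (−1)^(i+j)·(3×3 minor ij) of I−A; the adjugate is their transpose:
adj(I−A) = Cᵀ =
  [ 0.739875   0.028500   0.209250   0.171000]
  [ 0.080375   0.526125   0.075500   0.094625]
  [ 0.401625   0.057375   0.663000   0.344250]
  [ 0.152625   0.099000   0.243375   0.594000]
det(I−A) = Σ_j (I−A)_1j·C_1j = (0.75)(0.739875) + (0.00)(0.080375) + (-0.20)(0.401625) + (-0.10)(0.152625) = 0.45931875
(I − A)⁻¹ = adj(I−A) / det(I−A) ≈
  [   1.6108     0.0620     0.4556     0.3723]
  [   0.1750     1.1454     0.1644     0.2060]
  [   0.8744     0.1249     1.4434     0.7495]
  [   0.3323     0.2155     0.5299     1.2932]
First solve x = (I − A)⁻¹ d = adj(I−A)·d / det(I−A); in particular x_R = (0.080375·130 + 0.526125·200 + 0.075500·100 + 0.094625·180) / 0.45931875 = 140.25625 / 0.45931875 ≈ 305.35712.
Intermediate flow from R to R: z_RR = a_RR · x_R = 0.10 × 140.25625 / 0.45931875 = 14.025625 / 0.45931875 ≈ 30.536.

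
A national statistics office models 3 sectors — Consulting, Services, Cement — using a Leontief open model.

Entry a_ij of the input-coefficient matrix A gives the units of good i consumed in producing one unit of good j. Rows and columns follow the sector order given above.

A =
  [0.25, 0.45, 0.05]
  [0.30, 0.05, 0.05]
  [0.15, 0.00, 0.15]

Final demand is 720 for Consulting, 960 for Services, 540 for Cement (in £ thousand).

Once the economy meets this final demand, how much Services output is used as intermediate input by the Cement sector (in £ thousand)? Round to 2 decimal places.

I − A =
  [   0.75    -0.45    -0.05]
  [  -0.30     0.95    -0.05]
  [  -0.15     0.00     0.85]
Cofactors of I−A, C_ij = (−1)^(i+j)·(minor ij) (rows/columns in the sector order above):
  C_11 = (0.95)(0.85) − (-0.05)(0.00) = 0.8075
  C_12 = −[(-0.30)(0.85) − (-0.05)(-0.15)] = 0.2625
  C_13 = (-0.30)(0.00) − (0.95)(-0.15) = 0.1425
  C_21 = −[(-0.45)(0.85) − (-0.05)(0.00)] = 0.3825
  C_22 = (0.75)(0.85) − (-0.05)(-0.15) = 0.6300
  C_23 = −[(0.75)(0.00) − (-0.45)(-0.15)] = 0.0675
  C_31 = (-0.45)(-0.05) − (-0.05)(0.95) = 0.0700
  C_32 = −[(0.75)(-0.05) − (-0.05)(-0.30)] = 0.0525
  C_33 = (0.75)(0.95) − (-0.45)(-0.30) = 0.5775
det(I−A) = Σ_j (I−A)_1j·C_1j = (0.75)(0.8075) + (-0.45)(0.2625) + (-0.05)(0.1425) = 0.480375
adj(I−A) = Cᵀ =
  [ 0.8075   0.3825   0.0700]
  [ 0.2625   0.6300   0.0525]
  [ 0.1425   0.0675   0.5775]
(I − A)⁻¹ = adj(I−A) / det(I−A) ≈
  [   1.6810     0.7963     0.1457]
  [   0.5464     1.3115     0.1093]
  [   0.2966     0.1405     1.2022]
First solve x = (I − A)⁻¹ d = adj(I−A)·d / det(I−A); in particular x_3 = (0.1425·720 + 0.0675·960 + 0.5775·540) / 0.480375 = 479.25 / 0.480375 ≈ 997.6581.
Intermediate flow from 2 to 3: z_23 = a_23 · x_3 = 0.05 × 479.25 / 0.480375 = 23.9625 / 0.480375 ≈ 49.88.

z_23 = 49.88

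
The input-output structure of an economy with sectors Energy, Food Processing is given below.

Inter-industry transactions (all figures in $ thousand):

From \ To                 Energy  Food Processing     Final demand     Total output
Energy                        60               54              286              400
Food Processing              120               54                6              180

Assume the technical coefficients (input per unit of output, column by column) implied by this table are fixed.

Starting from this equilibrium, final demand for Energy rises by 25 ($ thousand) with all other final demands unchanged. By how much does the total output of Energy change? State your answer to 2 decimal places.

Δx_E = 34.65

Technical coefficients a_ij = z_ij / X_j:
  a_EE = 60/400 = 0.15, a_FE = 120/400 = 0.30
  a_EF = 54/180 = 0.30, a_FF = 54/180 = 0.30
I − A =
  [   0.85    -0.30]
  [  -0.30     0.70]
det(I−A) = (0.85)(0.70) − (-0.30)(-0.30) = 0.5050
adj(I−A) = [[0.70, 0.30], [0.30, 0.85]]
(I − A)⁻¹ = adj(I−A) / det(I−A) ≈
  [   1.3861     0.5941]
  [   0.5941     1.6832]
Δx = (I − A)⁻¹ Δd with Δd having +25 in the Energy component and 0 elsewhere.
So Δx_E = L_EE · (+25), where L_EE = adj(I−A)_EE / det(I−A) = 0.70 / 0.5050.
Δx_E = 0.70 × (+25) / 0.5050 = 17.50 / 0.5050 ≈ 34.65.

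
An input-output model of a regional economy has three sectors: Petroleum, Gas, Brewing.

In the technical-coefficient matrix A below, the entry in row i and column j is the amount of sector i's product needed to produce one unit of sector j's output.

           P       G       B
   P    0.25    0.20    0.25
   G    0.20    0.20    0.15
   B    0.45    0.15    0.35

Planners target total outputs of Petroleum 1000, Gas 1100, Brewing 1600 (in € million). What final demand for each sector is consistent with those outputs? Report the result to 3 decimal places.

d_P = 130.000, d_G = 440.000, d_B = 425.000

I − A =
  [   0.75    -0.20    -0.25]
  [  -0.20     0.80    -0.15]
  [  -0.45    -0.15     0.65]
d = (I − A) x:
  d_P = (+0.75)·1000 + (-0.20)·1100 + (-0.25)·1600 = 130.000
  d_G = (-0.20)·1000 + (+0.80)·1100 + (-0.15)·1600 = 440.000
  d_B = (-0.45)·1000 + (-0.15)·1100 + (+0.65)·1600 = 425.000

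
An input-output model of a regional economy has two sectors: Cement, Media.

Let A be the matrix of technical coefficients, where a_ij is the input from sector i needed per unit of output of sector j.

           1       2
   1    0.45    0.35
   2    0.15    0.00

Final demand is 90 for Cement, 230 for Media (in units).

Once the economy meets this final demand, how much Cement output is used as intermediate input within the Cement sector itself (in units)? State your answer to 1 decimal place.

z_11 = 154.2

I − A =
  [   0.55    -0.35]
  [  -0.15     1.00]
det(I−A) = (0.55)(1.00) − (-0.35)(-0.15) = 0.4975
adj(I−A) = [[1.00, 0.35], [0.15, 0.55]]
(I − A)⁻¹ = adj(I−A) / det(I−A) ≈
  [   2.0101     0.7035]
  [   0.3015     1.1055]
First solve x = (I − A)⁻¹ d = adj(I−A)·d / det(I−A); in particular x_1 = (1.00·90 + 0.35·230) / 0.4975 = 170.50 / 0.4975 ≈ 342.714.
Intermediate flow from 1 to 1: z_11 = a_11 · x_1 = 0.45 × 170.50 / 0.4975 = 76.725 / 0.4975 ≈ 154.2.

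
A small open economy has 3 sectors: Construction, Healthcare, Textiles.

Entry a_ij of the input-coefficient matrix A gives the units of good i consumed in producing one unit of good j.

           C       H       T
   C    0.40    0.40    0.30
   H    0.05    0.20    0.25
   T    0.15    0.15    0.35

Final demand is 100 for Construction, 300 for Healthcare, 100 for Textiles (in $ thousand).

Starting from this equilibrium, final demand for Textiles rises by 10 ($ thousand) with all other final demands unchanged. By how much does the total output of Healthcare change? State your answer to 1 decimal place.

I − A =
  [   0.60    -0.40    -0.30]
  [  -0.05     0.80    -0.25]
  [  -0.15    -0.15     0.65]
Cofactors of I−A, C_ij = (−1)^(i+j)·(minor ij) (rows/columns in the sector order above):
  C_11 = (0.80)(0.65) − (-0.25)(-0.15) = 0.4825
  C_12 = −[(-0.05)(0.65) − (-0.25)(-0.15)] = 0.0700
  C_13 = (-0.05)(-0.15) − (0.80)(-0.15) = 0.1275
  C_21 = −[(-0.40)(0.65) − (-0.30)(-0.15)] = 0.3050
  C_22 = (0.60)(0.65) − (-0.30)(-0.15) = 0.3450
  C_23 = −[(0.60)(-0.15) − (-0.40)(-0.15)] = 0.1500
  C_31 = (-0.40)(-0.25) − (-0.30)(0.80) = 0.3400
  C_32 = −[(0.60)(-0.25) − (-0.30)(-0.05)] = 0.1650
  C_33 = (0.60)(0.80) − (-0.40)(-0.05) = 0.4600
det(I−A) = Σ_j (I−A)_1j·C_1j = (0.60)(0.4825) + (-0.40)(0.0700) + (-0.30)(0.1275) = 0.22325
adj(I−A) = Cᵀ =
  [ 0.4825   0.3050   0.3400]
  [ 0.0700   0.3450   0.1650]
  [ 0.1275   0.1500   0.4600]
(I − A)⁻¹ = adj(I−A) / det(I−A) ≈
  [   2.1613     1.3662     1.5230]
  [   0.3135     1.5454     0.7391]
  [   0.5711     0.6719     2.0605]
Δx = (I − A)⁻¹ Δd with Δd having +10 in the Textiles component and 0 elsewhere.
So Δx_H = L_HT · (+10), where L_HT = adj(I−A)_HT / det(I−A) = 0.1650 / 0.22325.
Δx_H = 0.1650 × (+10) / 0.22325 = 1.65 / 0.22325 ≈ 7.4.

Δx_H = 7.4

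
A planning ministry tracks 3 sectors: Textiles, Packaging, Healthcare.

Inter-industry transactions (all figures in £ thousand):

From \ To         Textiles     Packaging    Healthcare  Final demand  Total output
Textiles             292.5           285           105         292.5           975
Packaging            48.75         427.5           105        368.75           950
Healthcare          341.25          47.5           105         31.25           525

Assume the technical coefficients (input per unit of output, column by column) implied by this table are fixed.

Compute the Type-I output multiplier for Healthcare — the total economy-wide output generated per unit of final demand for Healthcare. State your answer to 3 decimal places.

m_3 = 3.013

Technical coefficients a_ij = z_ij / X_j:
  a_11 = 292.5/975 = 0.30, a_21 = 48.75/975 = 0.05, a_31 = 341.25/975 = 0.35
  a_12 = 285/950 = 0.30, a_22 = 427.5/950 = 0.45, a_32 = 47.5/950 = 0.05
  a_13 = 105/525 = 0.20, a_23 = 105/525 = 0.20, a_33 = 105/525 = 0.20
I − A =
  [   0.70    -0.30    -0.20]
  [  -0.05     0.55    -0.20]
  [  -0.35    -0.05     0.80]
Cofactors of I−A, C_ij = (−1)^(i+j)·(minor ij) (rows/columns in the sector order above):
  C_11 = (0.55)(0.80) − (-0.20)(-0.05) = 0.4300
  C_12 = −[(-0.05)(0.80) − (-0.20)(-0.35)] = 0.1100
  C_13 = (-0.05)(-0.05) − (0.55)(-0.35) = 0.1950
  C_21 = −[(-0.30)(0.80) − (-0.20)(-0.05)] = 0.2500
  C_22 = (0.70)(0.80) − (-0.20)(-0.35) = 0.4900
  C_23 = −[(0.70)(-0.05) − (-0.30)(-0.35)] = 0.1400
  C_31 = (-0.30)(-0.20) − (-0.20)(0.55) = 0.1700
  C_32 = −[(0.70)(-0.20) − (-0.20)(-0.05)] = 0.1500
  C_33 = (0.70)(0.55) − (-0.30)(-0.05) = 0.3700
det(I−A) = Σ_j (I−A)_1j·C_1j = (0.70)(0.4300) + (-0.30)(0.1100) + (-0.20)(0.1950) = 0.2290
adj(I−A) = Cᵀ =
  [ 0.4300   0.2500   0.1700]
  [ 0.1100   0.4900   0.1500]
  [ 0.1950   0.1400   0.3700]
(I − A)⁻¹ = adj(I−A) / det(I−A) ≈
  [   1.8777     1.0917     0.7424]
  [   0.4803     2.1397     0.6550]
  [   0.8515     0.6114     1.6157]
The output multiplier for sector j is the column-j sum of the Leontief inverse (I − A)⁻¹ = adj(I−A) / det(I−A).
Column 3 of adj(I−A): (0.1700, 0.1500, 0.3700); det(I−A) = 0.2290.
m_3 = (0.1700 + 0.1500 + 0.3700) / 0.2290 = 0.69 / 0.2290 ≈ 3.013.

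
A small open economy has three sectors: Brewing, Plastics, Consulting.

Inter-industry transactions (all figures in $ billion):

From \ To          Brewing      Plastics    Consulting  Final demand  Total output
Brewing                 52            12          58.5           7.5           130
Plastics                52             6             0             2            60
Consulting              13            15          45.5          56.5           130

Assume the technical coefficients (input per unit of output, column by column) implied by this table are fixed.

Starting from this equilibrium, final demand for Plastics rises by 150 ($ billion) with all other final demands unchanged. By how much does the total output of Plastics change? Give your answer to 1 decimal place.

Δx_2 = 242.4

Technical coefficients a_ij = z_ij / X_j:
  a_11 = 52/130 = 0.40, a_21 = 52/130 = 0.40, a_31 = 13/130 = 0.10
  a_12 = 12/60 = 0.20, a_22 = 6/60 = 0.10, a_32 = 15/60 = 0.25
  a_13 = 58.5/130 = 0.45, a_23 = 0/130 = 0.00, a_33 = 45.5/130 = 0.35
I − A =
  [   0.60    -0.20    -0.45]
  [  -0.40     0.90     0.00]
  [  -0.10    -0.25     0.65]
Cofactors of I−A, C_ij = (−1)^(i+j)·(minor ij) (rows/columns in the sector order above):
  C_11 = (0.90)(0.65) − (0.00)(-0.25) = 0.5850
  C_12 = −[(-0.40)(0.65) − (0.00)(-0.10)] = 0.2600
  C_13 = (-0.40)(-0.25) − (0.90)(-0.10) = 0.1900
  C_21 = −[(-0.20)(0.65) − (-0.45)(-0.25)] = 0.2425
  C_22 = (0.60)(0.65) − (-0.45)(-0.10) = 0.3450
  C_23 = −[(0.60)(-0.25) − (-0.20)(-0.10)] = 0.1700
  C_31 = (-0.20)(0.00) − (-0.45)(0.90) = 0.4050
  C_32 = −[(0.60)(0.00) − (-0.45)(-0.40)] = 0.1800
  C_33 = (0.60)(0.90) − (-0.20)(-0.40) = 0.4600
det(I−A) = Σ_j (I−A)_1j·C_1j = (0.60)(0.5850) + (-0.20)(0.2600) + (-0.45)(0.1900) = 0.2135
adj(I−A) = Cᵀ =
  [ 0.5850   0.2425   0.4050]
  [ 0.2600   0.3450   0.1800]
  [ 0.1900   0.1700   0.4600]
(I − A)⁻¹ = adj(I−A) / det(I−A) ≈
  [   2.7400     1.1358     1.8970]
  [   1.2178     1.6159     0.8431]
  [   0.8899     0.7963     2.1546]
Δx = (I − A)⁻¹ Δd with Δd having +150 in the Plastics component and 0 elsewhere.
So Δx_2 = L_22 · (+150), where L_22 = adj(I−A)_22 / det(I−A) = 0.3450 / 0.2135.
Δx_2 = 0.3450 × (+150) / 0.2135 = 51.75 / 0.2135 ≈ 242.4.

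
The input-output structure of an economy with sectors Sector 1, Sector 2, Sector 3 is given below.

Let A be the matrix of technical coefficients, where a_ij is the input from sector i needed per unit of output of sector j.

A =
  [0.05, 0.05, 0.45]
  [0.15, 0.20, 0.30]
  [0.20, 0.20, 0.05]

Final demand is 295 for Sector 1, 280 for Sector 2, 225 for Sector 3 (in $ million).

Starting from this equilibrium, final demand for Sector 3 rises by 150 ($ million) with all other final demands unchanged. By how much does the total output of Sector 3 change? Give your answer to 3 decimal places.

Δx_3 = 198.244

I − A =
  [   0.95    -0.05    -0.45]
  [  -0.15     0.80    -0.30]
  [  -0.20    -0.20     0.95]
Cofactors of I−A, C_ij = (−1)^(i+j)·(minor ij) (rows/columns in the sector order above):
  C_11 = (0.80)(0.95) − (-0.30)(-0.20) = 0.7000
  C_12 = −[(-0.15)(0.95) − (-0.30)(-0.20)] = 0.2025
  C_13 = (-0.15)(-0.20) − (0.80)(-0.20) = 0.1900
  C_21 = −[(-0.05)(0.95) − (-0.45)(-0.20)] = 0.1375
  C_22 = (0.95)(0.95) − (-0.45)(-0.20) = 0.8125
  C_23 = −[(0.95)(-0.20) − (-0.05)(-0.20)] = 0.2000
  C_31 = (-0.05)(-0.30) − (-0.45)(0.80) = 0.3750
  C_32 = −[(0.95)(-0.30) − (-0.45)(-0.15)] = 0.3525
  C_33 = (0.95)(0.80) − (-0.05)(-0.15) = 0.7525
det(I−A) = Σ_j (I−A)_1j·C_1j = (0.95)(0.7000) + (-0.05)(0.2025) + (-0.45)(0.1900) = 0.569375
adj(I−A) = Cᵀ =
  [ 0.7000   0.1375   0.3750]
  [ 0.2025   0.8125   0.3525]
  [ 0.1900   0.2000   0.7525]
(I − A)⁻¹ = adj(I−A) / det(I−A) ≈
  [   1.2294     0.2415     0.6586]
  [   0.3557     1.4270     0.6191]
  [   0.3337     0.3513     1.3216]
Δx = (I − A)⁻¹ Δd with Δd having +150 in the Sector 3 component and 0 elsewhere.
So Δx_3 = L_33 · (+150), where L_33 = adj(I−A)_33 / det(I−A) = 0.7525 / 0.569375.
Δx_3 = 0.7525 × (+150) / 0.569375 = 112.875 / 0.569375 ≈ 198.244.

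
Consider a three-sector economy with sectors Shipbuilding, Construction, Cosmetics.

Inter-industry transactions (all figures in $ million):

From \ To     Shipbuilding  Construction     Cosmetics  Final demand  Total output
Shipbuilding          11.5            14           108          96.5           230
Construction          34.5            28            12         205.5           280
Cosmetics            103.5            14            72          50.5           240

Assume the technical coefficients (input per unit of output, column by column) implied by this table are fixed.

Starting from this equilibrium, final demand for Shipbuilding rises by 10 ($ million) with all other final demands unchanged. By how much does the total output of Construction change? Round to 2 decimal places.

Technical coefficients a_ij = z_ij / X_j:
  a_11 = 11.5/230 = 0.05, a_21 = 34.5/230 = 0.15, a_31 = 103.5/230 = 0.45
  a_12 = 14/280 = 0.05, a_22 = 28/280 = 0.10, a_32 = 14/280 = 0.05
  a_13 = 108/240 = 0.45, a_23 = 12/240 = 0.05, a_33 = 72/240 = 0.30
I − A =
  [   0.95    -0.05    -0.45]
  [  -0.15     0.90    -0.05]
  [  -0.45    -0.05     0.70]
Cofactors of I−A, C_ij = (−1)^(i+j)·(minor ij) (rows/columns in the sector order above):
  C_11 = (0.90)(0.70) − (-0.05)(-0.05) = 0.6275
  C_12 = −[(-0.15)(0.70) − (-0.05)(-0.45)] = 0.1275
  C_13 = (-0.15)(-0.05) − (0.90)(-0.45) = 0.4125
  C_21 = −[(-0.05)(0.70) − (-0.45)(-0.05)] = 0.0575
  C_22 = (0.95)(0.70) − (-0.45)(-0.45) = 0.4625
  C_23 = −[(0.95)(-0.05) − (-0.05)(-0.45)] = 0.0700
  C_31 = (-0.05)(-0.05) − (-0.45)(0.90) = 0.4075
  C_32 = −[(0.95)(-0.05) − (-0.45)(-0.15)] = 0.1150
  C_33 = (0.95)(0.90) − (-0.05)(-0.15) = 0.8475
det(I−A) = Σ_j (I−A)_1j·C_1j = (0.95)(0.6275) + (-0.05)(0.1275) + (-0.45)(0.4125) = 0.404125
adj(I−A) = Cᵀ =
  [ 0.6275   0.0575   0.4075]
  [ 0.1275   0.4625   0.1150]
  [ 0.4125   0.0700   0.8475]
(I − A)⁻¹ = adj(I−A) / det(I−A) ≈
  [   1.5527     0.1423     1.0084]
  [   0.3155     1.1444     0.2846]
  [   1.0207     0.1732     2.0971]
Δx = (I − A)⁻¹ Δd with Δd having +10 in the Shipbuilding component and 0 elsewhere.
So Δx_2 = L_21 · (+10), where L_21 = adj(I−A)_21 / det(I−A) = 0.1275 / 0.404125.
Δx_2 = 0.1275 × (+10) / 0.404125 = 1.275 / 0.404125 ≈ 3.15.

Δx_2 = 3.15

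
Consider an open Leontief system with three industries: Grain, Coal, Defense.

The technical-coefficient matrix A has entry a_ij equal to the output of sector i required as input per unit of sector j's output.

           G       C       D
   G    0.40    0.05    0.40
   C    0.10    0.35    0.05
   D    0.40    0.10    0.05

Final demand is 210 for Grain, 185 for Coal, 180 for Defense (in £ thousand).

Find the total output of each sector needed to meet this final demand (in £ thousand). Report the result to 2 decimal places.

x_G = 756.90, x_C = 443.74, x_D = 554.88

I − A =
  [   0.60    -0.05    -0.40]
  [  -0.10     0.65    -0.05]
  [  -0.40    -0.10     0.95]
Cofactors of I−A, C_ij = (−1)^(i+j)·(minor ij) (rows/columns in the sector order above):
  C_11 = (0.65)(0.95) − (-0.05)(-0.10) = 0.6125
  C_12 = −[(-0.10)(0.95) − (-0.05)(-0.40)] = 0.1150
  C_13 = (-0.10)(-0.10) − (0.65)(-0.40) = 0.2700
  C_21 = −[(-0.05)(0.95) − (-0.40)(-0.10)] = 0.0875
  C_22 = (0.60)(0.95) − (-0.40)(-0.40) = 0.4100
  C_23 = −[(0.60)(-0.10) − (-0.05)(-0.40)] = 0.0800
  C_31 = (-0.05)(-0.05) − (-0.40)(0.65) = 0.2625
  C_32 = −[(0.60)(-0.05) − (-0.40)(-0.10)] = 0.0700
  C_33 = (0.60)(0.65) − (-0.05)(-0.10) = 0.3850
det(I−A) = Σ_j (I−A)_1j·C_1j = (0.60)(0.6125) + (-0.05)(0.1150) + (-0.40)(0.2700) = 0.25375
adj(I−A) = Cᵀ =
  [ 0.6125   0.0875   0.2625]
  [ 0.1150   0.4100   0.0700]
  [ 0.2700   0.0800   0.3850]
(I − A)⁻¹ = adj(I−A) / det(I−A) ≈
  [   2.4138     0.3448     1.0345]
  [   0.4532     1.6158     0.2759]
  [   1.0640     0.3153     1.5172]
x = (I − A)⁻¹ d = adj(I−A)·d / det(I−A), with det(I−A) = 0.25375:
  x_G = (0.6125·210 + 0.0875·185 + 0.2625·180) / 0.25375 = 192.0625 / 0.25375 ≈ 756.90
  x_C = (0.1150·210 + 0.4100·185 + 0.0700·180) / 0.25375 = 112.60 / 0.25375 ≈ 443.74
  x_D = (0.2700·210 + 0.0800·185 + 0.3850·180) / 0.25375 = 140.80 / 0.25375 ≈ 554.88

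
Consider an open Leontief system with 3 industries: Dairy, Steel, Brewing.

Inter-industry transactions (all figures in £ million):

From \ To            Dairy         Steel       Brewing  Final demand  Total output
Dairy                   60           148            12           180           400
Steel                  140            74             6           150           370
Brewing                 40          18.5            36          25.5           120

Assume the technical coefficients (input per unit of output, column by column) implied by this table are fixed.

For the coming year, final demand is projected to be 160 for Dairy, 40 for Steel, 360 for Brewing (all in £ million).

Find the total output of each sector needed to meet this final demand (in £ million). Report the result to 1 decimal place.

x_1 = 375.1, x_2 = 250.7, x_3 = 585.8

Technical coefficients a_ij = z_ij / X_j:
  a_11 = 60/400 = 0.15, a_21 = 140/400 = 0.35, a_31 = 40/400 = 0.10
  a_12 = 148/370 = 0.40, a_22 = 74/370 = 0.20, a_32 = 18.5/370 = 0.05
  a_13 = 12/120 = 0.10, a_23 = 6/120 = 0.05, a_33 = 36/120 = 0.30
I − A =
  [   0.85    -0.40    -0.10]
  [  -0.35     0.80    -0.05]
  [  -0.10    -0.05     0.70]
Cofactors of I−A, C_ij = (−1)^(i+j)·(minor ij) (rows/columns in the sector order above):
  C_11 = (0.80)(0.70) − (-0.05)(-0.05) = 0.5575
  C_12 = −[(-0.35)(0.70) − (-0.05)(-0.10)] = 0.2500
  C_13 = (-0.35)(-0.05) − (0.80)(-0.10) = 0.0975
  C_21 = −[(-0.40)(0.70) − (-0.10)(-0.05)] = 0.2850
  C_22 = (0.85)(0.70) − (-0.10)(-0.10) = 0.5850
  C_23 = −[(0.85)(-0.05) − (-0.40)(-0.10)] = 0.0825
  C_31 = (-0.40)(-0.05) − (-0.10)(0.80) = 0.1000
  C_32 = −[(0.85)(-0.05) − (-0.10)(-0.35)] = 0.0775
  C_33 = (0.85)(0.80) − (-0.40)(-0.35) = 0.5400
det(I−A) = Σ_j (I−A)_1j·C_1j = (0.85)(0.5575) + (-0.40)(0.2500) + (-0.10)(0.0975) = 0.364125
adj(I−A) = Cᵀ =
  [ 0.5575   0.2850   0.1000]
  [ 0.2500   0.5850   0.0775]
  [ 0.0975   0.0825   0.5400]
(I − A)⁻¹ = adj(I−A) / det(I−A) ≈
  [   1.5311     0.7827     0.2746]
  [   0.6866     1.6066     0.2128]
  [   0.2678     0.2266     1.4830]
x = (I − A)⁻¹ d = adj(I−A)·d / det(I−A), with det(I−A) = 0.364125:
  x_1 = (0.5575·160 + 0.2850·40 + 0.1000·360) / 0.364125 = 136.60 / 0.364125 ≈ 375.1
  x_2 = (0.2500·160 + 0.5850·40 + 0.0775·360) / 0.364125 = 91.30 / 0.364125 ≈ 250.7
  x_3 = (0.0975·160 + 0.0825·40 + 0.5400·360) / 0.364125 = 213.30 / 0.364125 ≈ 585.8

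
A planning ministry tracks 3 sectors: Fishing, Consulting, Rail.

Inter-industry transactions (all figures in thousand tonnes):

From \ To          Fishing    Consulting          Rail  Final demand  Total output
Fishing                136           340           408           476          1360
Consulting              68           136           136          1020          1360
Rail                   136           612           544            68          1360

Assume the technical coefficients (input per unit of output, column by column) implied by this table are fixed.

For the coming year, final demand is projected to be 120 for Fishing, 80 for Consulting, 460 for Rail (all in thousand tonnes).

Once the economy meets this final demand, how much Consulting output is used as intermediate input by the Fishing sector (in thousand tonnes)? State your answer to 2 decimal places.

z_21 = 27.12

Technical coefficients a_ij = z_ij / X_j:
  a_11 = 136/1360 = 0.10, a_21 = 68/1360 = 0.05, a_31 = 136/1360 = 0.10
  a_12 = 340/1360 = 0.25, a_22 = 136/1360 = 0.10, a_32 = 612/1360 = 0.45
  a_13 = 408/1360 = 0.30, a_23 = 136/1360 = 0.10, a_33 = 544/1360 = 0.40
I − A =
  [   0.90    -0.25    -0.30]
  [  -0.05     0.90    -0.10]
  [  -0.10    -0.45     0.60]
Cofactors of I−A, C_ij = (−1)^(i+j)·(minor ij) (rows/columns in the sector order above):
  C_11 = (0.90)(0.60) − (-0.10)(-0.45) = 0.4950
  C_12 = −[(-0.05)(0.60) − (-0.10)(-0.10)] = 0.0400
  C_13 = (-0.05)(-0.45) − (0.90)(-0.10) = 0.1125
  C_21 = −[(-0.25)(0.60) − (-0.30)(-0.45)] = 0.2850
  C_22 = (0.90)(0.60) − (-0.30)(-0.10) = 0.5100
  C_23 = −[(0.90)(-0.45) − (-0.25)(-0.10)] = 0.4300
  C_31 = (-0.25)(-0.10) − (-0.30)(0.90) = 0.2950
  C_32 = −[(0.90)(-0.10) − (-0.30)(-0.05)] = 0.1050
  C_33 = (0.90)(0.90) − (-0.25)(-0.05) = 0.7975
det(I−A) = Σ_j (I−A)_1j·C_1j = (0.90)(0.4950) + (-0.25)(0.0400) + (-0.30)(0.1125) = 0.40175
adj(I−A) = Cᵀ =
  [ 0.4950   0.2850   0.2950]
  [ 0.0400   0.5100   0.1050]
  [ 0.1125   0.4300   0.7975]
(I − A)⁻¹ = adj(I−A) / det(I−A) ≈
  [   1.2321     0.7094     0.7343]
  [   0.0996     1.2694     0.2614]
  [   0.2800     1.0703     1.9851]
First solve x = (I − A)⁻¹ d = adj(I−A)·d / det(I−A); in particular x_1 = (0.4950·120 + 0.2850·80 + 0.2950·460) / 0.40175 = 217.90 / 0.40175 ≈ 542.3771.
Intermediate flow from 2 to 1: z_21 = a_21 · x_1 = 0.05 × 217.90 / 0.40175 = 10.895 / 0.40175 ≈ 27.12.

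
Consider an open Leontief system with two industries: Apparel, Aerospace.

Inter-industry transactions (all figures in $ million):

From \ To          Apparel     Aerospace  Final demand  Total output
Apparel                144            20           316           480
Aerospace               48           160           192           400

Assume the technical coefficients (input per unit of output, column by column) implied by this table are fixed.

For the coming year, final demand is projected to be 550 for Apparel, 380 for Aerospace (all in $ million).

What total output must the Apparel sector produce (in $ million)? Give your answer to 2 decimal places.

x_1 = 840.96

Technical coefficients a_ij = z_ij / X_j:
  a_11 = 144/480 = 0.30, a_21 = 48/480 = 0.10
  a_12 = 20/400 = 0.05, a_22 = 160/400 = 0.40
I − A =
  [   0.70    -0.05]
  [  -0.10     0.60]
det(I−A) = (0.70)(0.60) − (-0.05)(-0.10) = 0.4150
adj(I−A) = [[0.60, 0.05], [0.10, 0.70]]
(I − A)⁻¹ = adj(I−A) / det(I−A) ≈
  [   1.4458     0.1205]
  [   0.2410     1.6867]
x = (I − A)⁻¹ d = adj(I−A)·d / det(I−A), with det(I−A) = 0.4150:
  x_1 = (0.60·550 + 0.05·380) / 0.4150 = 349.00 / 0.4150 ≈ 840.96
  x_2 = (0.10·550 + 0.70·380) / 0.4150 = 321.00 / 0.4150 ≈ 773.49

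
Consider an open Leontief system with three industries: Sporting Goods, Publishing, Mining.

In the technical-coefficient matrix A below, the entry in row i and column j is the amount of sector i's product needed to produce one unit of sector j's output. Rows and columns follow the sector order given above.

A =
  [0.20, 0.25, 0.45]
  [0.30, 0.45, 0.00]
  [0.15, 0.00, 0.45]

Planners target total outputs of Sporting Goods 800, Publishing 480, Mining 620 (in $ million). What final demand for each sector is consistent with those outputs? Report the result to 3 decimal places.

d_S = 241.000, d_P = 24.000, d_M = 221.000

I − A =
  [   0.80    -0.25    -0.45]
  [  -0.30     0.55     0.00]
  [  -0.15     0.00     0.55]
d = (I − A) x:
  d_S = (+0.80)·800 + (-0.25)·480 + (-0.45)·620 = 241.000
  d_P = (-0.30)·800 + (+0.55)·480 + (+0.00)·620 = 24.000
  d_M = (-0.15)·800 + (+0.00)·480 + (+0.55)·620 = 221.000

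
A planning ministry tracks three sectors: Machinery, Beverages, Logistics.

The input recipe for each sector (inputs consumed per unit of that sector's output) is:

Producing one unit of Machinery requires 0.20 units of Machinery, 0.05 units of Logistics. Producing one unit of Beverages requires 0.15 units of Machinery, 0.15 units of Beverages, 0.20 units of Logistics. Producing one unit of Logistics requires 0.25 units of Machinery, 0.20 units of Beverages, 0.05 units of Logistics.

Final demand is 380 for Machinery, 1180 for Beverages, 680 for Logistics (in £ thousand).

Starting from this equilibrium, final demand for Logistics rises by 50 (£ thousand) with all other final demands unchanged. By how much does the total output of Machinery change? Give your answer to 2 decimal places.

Δx_M = 20.15

I − A =
  [   0.80    -0.15    -0.25]
  [   0.00     0.85    -0.20]
  [  -0.05    -0.20     0.95]
Cofactors of I−A, C_ij = (−1)^(i+j)·(minor ij) (rows/columns in the sector order above):
  C_11 = (0.85)(0.95) − (-0.20)(-0.20) = 0.7675
  C_12 = −[(0.00)(0.95) − (-0.20)(-0.05)] = 0.0100
  C_13 = (0.00)(-0.20) − (0.85)(-0.05) = 0.0425
  C_21 = −[(-0.15)(0.95) − (-0.25)(-0.20)] = 0.1925
  C_22 = (0.80)(0.95) − (-0.25)(-0.05) = 0.7475
  C_23 = −[(0.80)(-0.20) − (-0.15)(-0.05)] = 0.1675
  C_31 = (-0.15)(-0.20) − (-0.25)(0.85) = 0.2425
  C_32 = −[(0.80)(-0.20) − (-0.25)(0.00)] = 0.1600
  C_33 = (0.80)(0.85) − (-0.15)(0.00) = 0.6800
det(I−A) = Σ_j (I−A)_1j·C_1j = (0.80)(0.7675) + (-0.15)(0.0100) + (-0.25)(0.0425) = 0.601875
adj(I−A) = Cᵀ =
  [ 0.7675   0.1925   0.2425]
  [ 0.0100   0.7475   0.1600]
  [ 0.0425   0.1675   0.6800]
(I − A)⁻¹ = adj(I−A) / det(I−A) ≈
  [   1.2752     0.3198     0.4029]
  [   0.0166     1.2420     0.2658]
  [   0.0706     0.2783     1.1298]
Δx = (I − A)⁻¹ Δd with Δd having +50 in the Logistics component and 0 elsewhere.
So Δx_M = L_ML · (+50), where L_ML = adj(I−A)_ML / det(I−A) = 0.2425 / 0.601875.
Δx_M = 0.2425 × (+50) / 0.601875 = 12.125 / 0.601875 ≈ 20.15.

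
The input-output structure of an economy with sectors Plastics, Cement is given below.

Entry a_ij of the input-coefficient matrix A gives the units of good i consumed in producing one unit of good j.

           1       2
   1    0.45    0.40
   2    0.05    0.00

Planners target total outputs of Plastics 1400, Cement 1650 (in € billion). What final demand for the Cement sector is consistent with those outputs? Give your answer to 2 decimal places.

I − A =
  [   0.55    -0.40]
  [  -0.05     1.00]
d = (I − A) x:
  d_1 = (+0.55)·1400 + (-0.40)·1650 = 110.00
  d_2 = (-0.05)·1400 + (+1.00)·1650 = 1580.00

d_2 = 1580.00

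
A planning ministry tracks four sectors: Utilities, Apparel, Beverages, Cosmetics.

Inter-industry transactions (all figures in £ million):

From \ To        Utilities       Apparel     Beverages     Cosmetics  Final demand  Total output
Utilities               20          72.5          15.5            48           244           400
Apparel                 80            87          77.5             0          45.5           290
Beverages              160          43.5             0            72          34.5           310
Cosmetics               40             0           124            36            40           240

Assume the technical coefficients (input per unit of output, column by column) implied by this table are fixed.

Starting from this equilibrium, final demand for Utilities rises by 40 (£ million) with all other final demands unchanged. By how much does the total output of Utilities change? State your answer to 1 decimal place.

Technical coefficients a_ij = z_ij / X_j:
  a_11 = 20/400 = 0.05, a_21 = 80/400 = 0.20, a_31 = 160/400 = 0.40, a_41 = 40/400 = 0.10
  a_12 = 72.5/290 = 0.25, a_22 = 87/290 = 0.30, a_32 = 43.5/290 = 0.15, a_42 = 0/290 = 0.00
  a_13 = 15.5/310 = 0.05, a_23 = 77.5/310 = 0.25, a_33 = 0/310 = 0.00, a_43 = 124/310 = 0.40
  a_14 = 48/240 = 0.20, a_24 = 0/240 = 0.00, a_34 = 72/240 = 0.30, a_44 = 36/240 = 0.15
I − A =
  [   0.95    -0.25    -0.05    -0.20]
  [  -0.20     0.70    -0.25     0.00]
  [  -0.40    -0.15     1.00    -0.30]
  [  -0.10     0.00    -0.40     0.85]
Compute the cofactors C_ij = (−1)^(i+j)·(3×3 minor ij) of I−A; the adjugate is their transpose:
adj(I−A) = Cᵀ =
  [ 0.479125   0.200875   0.138875   0.161750]
  [ 0.238500   0.623000   0.221375   0.134250]
  [ 0.284500   0.210625   0.508750   0.246500]
  [ 0.190250   0.122750   0.255750   0.538875]
det(I−A) = Σ_j (I−A)_1j·C_1j = (0.95)(0.479125) + (-0.25)(0.238500) + (-0.05)(0.284500) + (-0.20)(0.190250) = 0.34326875
(I − A)⁻¹ = adj(I−A) / det(I−A) ≈
  [   1.3958     0.5852     0.4046     0.4712]
  [   0.6948     1.8149     0.6449     0.3911]
  [   0.8288     0.6136     1.4821     0.7181]
  [   0.5542     0.3576     0.7450     1.5698]
Δx = (I − A)⁻¹ Δd with Δd having +40 in the Utilities component and 0 elsewhere.
So Δx_1 = L_11 · (+40), where L_11 = adj(I−A)_11 / det(I−A) = 0.479125 / 0.34326875.
Δx_1 = 0.479125 × (+40) / 0.34326875 = 19.165 / 0.34326875 ≈ 55.8.

Δx_1 = 55.8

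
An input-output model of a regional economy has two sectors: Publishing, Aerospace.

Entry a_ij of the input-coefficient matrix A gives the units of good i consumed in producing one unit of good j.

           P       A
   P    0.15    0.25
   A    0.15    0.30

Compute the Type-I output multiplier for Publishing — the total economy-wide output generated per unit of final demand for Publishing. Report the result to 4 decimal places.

I − A =
  [   0.85    -0.25]
  [  -0.15     0.70]
det(I−A) = (0.85)(0.70) − (-0.25)(-0.15) = 0.5575
adj(I−A) = [[0.70, 0.25], [0.15, 0.85]]
(I − A)⁻¹ = adj(I−A) / det(I−A) ≈
  [   1.25561     0.44843]
  [   0.26906     1.52466]
The output multiplier for sector j is the column-j sum of the Leontief inverse (I − A)⁻¹ = adj(I−A) / det(I−A).
Column P of adj(I−A): (0.70, 0.15); det(I−A) = 0.5575.
m_P = (0.70 + 0.15) / 0.5575 = 0.85 / 0.5575 ≈ 1.5247.

m_P = 1.5247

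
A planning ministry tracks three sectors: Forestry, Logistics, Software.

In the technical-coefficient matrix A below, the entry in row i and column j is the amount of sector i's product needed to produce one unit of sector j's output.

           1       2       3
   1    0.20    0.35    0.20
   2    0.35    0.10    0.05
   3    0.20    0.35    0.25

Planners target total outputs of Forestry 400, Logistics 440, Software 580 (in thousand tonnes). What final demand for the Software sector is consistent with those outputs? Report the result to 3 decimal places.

d_3 = 201.000

I − A =
  [   0.80    -0.35    -0.20]
  [  -0.35     0.90    -0.05]
  [  -0.20    -0.35     0.75]
d = (I − A) x:
  d_1 = (+0.80)·400 + (-0.35)·440 + (-0.20)·580 = 50.000
  d_2 = (-0.35)·400 + (+0.90)·440 + (-0.05)·580 = 227.000
  d_3 = (-0.20)·400 + (-0.35)·440 + (+0.75)·580 = 201.000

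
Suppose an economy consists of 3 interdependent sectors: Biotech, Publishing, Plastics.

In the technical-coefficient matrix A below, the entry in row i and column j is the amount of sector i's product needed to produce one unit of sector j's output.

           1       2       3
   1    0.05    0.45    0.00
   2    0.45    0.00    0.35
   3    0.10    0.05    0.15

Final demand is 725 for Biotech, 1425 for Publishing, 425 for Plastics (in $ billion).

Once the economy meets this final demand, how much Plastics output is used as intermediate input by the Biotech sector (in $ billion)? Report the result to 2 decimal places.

I − A =
  [   0.95    -0.45     0.00]
  [  -0.45     1.00    -0.35]
  [  -0.10    -0.05     0.85]
Cofactors of I−A, C_ij = (−1)^(i+j)·(minor ij) (rows/columns in the sector order above):
  C_11 = (1.00)(0.85) − (-0.35)(-0.05) = 0.8325
  C_12 = −[(-0.45)(0.85) − (-0.35)(-0.10)] = 0.4175
  C_13 = (-0.45)(-0.05) − (1.00)(-0.10) = 0.1225
  C_21 = −[(-0.45)(0.85) − (0.00)(-0.05)] = 0.3825
  C_22 = (0.95)(0.85) − (0.00)(-0.10) = 0.8075
  C_23 = −[(0.95)(-0.05) − (-0.45)(-0.10)] = 0.0925
  C_31 = (-0.45)(-0.35) − (0.00)(1.00) = 0.1575
  C_32 = −[(0.95)(-0.35) − (0.00)(-0.45)] = 0.3325
  C_33 = (0.95)(1.00) − (-0.45)(-0.45) = 0.7475
det(I−A) = Σ_j (I−A)_1j·C_1j = (0.95)(0.8325) + (-0.45)(0.4175) + (0.00)(0.1225) = 0.6030
adj(I−A) = Cᵀ =
  [ 0.8325   0.3825   0.1575]
  [ 0.4175   0.8075   0.3325]
  [ 0.1225   0.0925   0.7475]
(I − A)⁻¹ = adj(I−A) / det(I−A) ≈
  [   1.3806     0.6343     0.2612]
  [   0.6924     1.3391     0.5514]
  [   0.2032     0.1534     1.2396]
First solve x = (I − A)⁻¹ d = adj(I−A)·d / det(I−A); in particular x_1 = (0.8325·725 + 0.3825·1425 + 0.1575·425) / 0.6030 = 1215.5625 / 0.6030 ≈ 2015.8582.
Intermediate flow from 3 to 1: z_31 = a_31 · x_1 = 0.10 × 1215.5625 / 0.6030 = 121.55625 / 0.6030 ≈ 201.59.

z_31 = 201.59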